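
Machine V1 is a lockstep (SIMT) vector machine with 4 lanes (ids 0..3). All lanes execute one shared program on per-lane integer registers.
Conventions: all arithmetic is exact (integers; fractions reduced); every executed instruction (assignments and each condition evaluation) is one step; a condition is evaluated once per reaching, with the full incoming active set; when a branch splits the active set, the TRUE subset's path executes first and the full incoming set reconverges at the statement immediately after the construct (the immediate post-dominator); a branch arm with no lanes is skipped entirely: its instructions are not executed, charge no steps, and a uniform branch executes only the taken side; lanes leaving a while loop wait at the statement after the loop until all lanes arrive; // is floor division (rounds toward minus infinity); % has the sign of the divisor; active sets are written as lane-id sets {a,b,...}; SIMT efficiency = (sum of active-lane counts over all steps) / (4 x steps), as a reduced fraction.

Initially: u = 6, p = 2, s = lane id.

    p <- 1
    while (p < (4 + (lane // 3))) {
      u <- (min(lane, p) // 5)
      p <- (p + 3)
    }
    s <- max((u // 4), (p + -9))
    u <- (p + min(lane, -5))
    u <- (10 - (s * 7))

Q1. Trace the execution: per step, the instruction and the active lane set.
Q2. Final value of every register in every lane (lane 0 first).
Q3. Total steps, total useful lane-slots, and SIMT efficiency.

step 0: p <- 1                       {0,1,2,3}
step 1: eval (p < (4 + (lane // 3))) {0,1,2,3}
step 2: u <- (min(lane, p) // 5)     {0,1,2,3}
step 3: p <- (p + 3)                 {0,1,2,3}
step 4: eval (p < (4 + (lane // 3))) {0,1,2,3}
step 5: u <- (min(lane, p) // 5)     {3}
step 6: p <- (p + 3)                 {3}
step 7: eval (p < (4 + (lane // 3))) {3}
step 8: s <- max((u // 4), (p + -9)) {0,1,2,3}
step 9: u <- (p + min(lane, -5))     {0,1,2,3}
step 10: u <- (10 - (s * 7))          {0,1,2,3}

Answer: 11 steps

u: 10,10,10,10
p: 4,4,4,7
s: 0,0,0,0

steps = 11; useful = 35; efficiency = 35/44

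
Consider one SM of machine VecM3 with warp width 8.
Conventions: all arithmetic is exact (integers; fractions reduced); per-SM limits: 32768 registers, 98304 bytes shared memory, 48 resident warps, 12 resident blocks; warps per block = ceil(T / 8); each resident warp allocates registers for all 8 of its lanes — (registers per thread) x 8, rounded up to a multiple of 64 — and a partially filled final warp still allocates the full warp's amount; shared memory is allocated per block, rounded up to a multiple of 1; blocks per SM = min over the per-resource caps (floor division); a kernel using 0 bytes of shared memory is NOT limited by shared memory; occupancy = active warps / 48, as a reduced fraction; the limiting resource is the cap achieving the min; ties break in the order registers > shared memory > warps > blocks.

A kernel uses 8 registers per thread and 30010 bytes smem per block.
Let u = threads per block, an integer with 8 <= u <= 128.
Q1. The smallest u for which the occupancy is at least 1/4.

Answer: u = 25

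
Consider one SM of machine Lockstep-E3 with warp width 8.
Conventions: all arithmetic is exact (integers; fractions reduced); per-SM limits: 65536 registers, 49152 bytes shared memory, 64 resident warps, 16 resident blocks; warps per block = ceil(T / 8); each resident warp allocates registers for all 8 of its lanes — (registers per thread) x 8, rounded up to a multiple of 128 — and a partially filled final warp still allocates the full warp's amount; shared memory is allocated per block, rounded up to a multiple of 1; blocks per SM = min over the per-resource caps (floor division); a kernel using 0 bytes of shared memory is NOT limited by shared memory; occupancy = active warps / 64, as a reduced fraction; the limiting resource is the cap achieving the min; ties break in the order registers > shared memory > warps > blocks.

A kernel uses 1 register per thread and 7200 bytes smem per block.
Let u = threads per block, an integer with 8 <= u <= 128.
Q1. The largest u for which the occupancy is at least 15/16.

Answer: u = 128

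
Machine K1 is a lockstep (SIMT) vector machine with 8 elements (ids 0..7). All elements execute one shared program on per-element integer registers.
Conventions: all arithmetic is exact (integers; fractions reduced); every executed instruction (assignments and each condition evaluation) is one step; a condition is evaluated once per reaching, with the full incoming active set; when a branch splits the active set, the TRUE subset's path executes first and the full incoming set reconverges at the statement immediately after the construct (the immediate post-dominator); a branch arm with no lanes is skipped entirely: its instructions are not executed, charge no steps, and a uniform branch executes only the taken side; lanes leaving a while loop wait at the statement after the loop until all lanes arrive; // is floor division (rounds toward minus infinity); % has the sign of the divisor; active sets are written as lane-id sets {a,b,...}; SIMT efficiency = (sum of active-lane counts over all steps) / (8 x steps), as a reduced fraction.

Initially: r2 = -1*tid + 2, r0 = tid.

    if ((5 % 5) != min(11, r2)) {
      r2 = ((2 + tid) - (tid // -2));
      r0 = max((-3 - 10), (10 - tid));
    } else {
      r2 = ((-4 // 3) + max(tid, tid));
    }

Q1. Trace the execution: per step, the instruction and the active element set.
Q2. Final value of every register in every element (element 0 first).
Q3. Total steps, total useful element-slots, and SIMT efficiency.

step 0: eval ((5 % 5) != min(11, r2)) {0,1,2,3,4,5,6,7}
step 1: r2 <- ((2 + tid) - (tid // -2)) {0,1,3,4,5,6,7}
step 2: r0 <- max((-3 - 10), (10 - tid)) {0,1,3,4,5,6,7}
step 3: r2 <- ((-4 // 3) + max(tid, tid)) {2}

Answer: 4 steps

r2: 2,4,0,7,8,10,11,13
r0: 10,9,2,7,6,5,4,3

steps = 4; useful = 23; efficiency = 23/32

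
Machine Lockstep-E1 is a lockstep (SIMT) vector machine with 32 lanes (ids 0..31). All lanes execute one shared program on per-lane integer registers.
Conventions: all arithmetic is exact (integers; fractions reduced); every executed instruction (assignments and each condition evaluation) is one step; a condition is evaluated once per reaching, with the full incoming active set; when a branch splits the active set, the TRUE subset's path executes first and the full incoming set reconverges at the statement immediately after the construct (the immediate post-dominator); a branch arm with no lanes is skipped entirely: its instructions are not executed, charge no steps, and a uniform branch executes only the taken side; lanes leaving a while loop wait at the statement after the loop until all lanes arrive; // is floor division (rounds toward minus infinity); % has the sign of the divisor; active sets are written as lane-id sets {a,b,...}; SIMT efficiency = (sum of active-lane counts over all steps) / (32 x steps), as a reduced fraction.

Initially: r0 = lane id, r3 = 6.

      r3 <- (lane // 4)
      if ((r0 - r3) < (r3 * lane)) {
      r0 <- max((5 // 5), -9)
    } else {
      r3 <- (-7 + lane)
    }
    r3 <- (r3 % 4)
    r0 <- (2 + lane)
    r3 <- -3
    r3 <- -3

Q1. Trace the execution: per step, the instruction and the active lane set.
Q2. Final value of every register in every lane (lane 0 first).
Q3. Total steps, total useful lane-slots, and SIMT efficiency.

step 0: r3 <- (lane // 4)            {0,1,2,3,4,5,6,7,8,9,10,11,12,13,14,15,16,17,18,19,20,21,22,23,24,25,26,27,28,29,30,31}
step 1: eval ((r0 - r3) < (r3 * lane)) {0,1,2,3,4,5,6,7,8,9,10,11,12,13,14,15,16,17,18,19,20,21,22,23,24,25,26,27,28,29,30,31}
step 2: r0 <- max((5 // 5), -9)      {4,5,6,7,8,9,10,11,12,13,14,15,16,17,18,19,20,21,22,23,24,25,26,27,28,29,30,31}
step 3: r3 <- (-7 + lane)            {0,1,2,3}
step 4: r3 <- (r3 % 4)               {0,1,2,3,4,5,6,7,8,9,10,11,12,13,14,15,16,17,18,19,20,21,22,23,24,25,26,27,28,29,30,31}
step 5: r0 <- (2 + lane)             {0,1,2,3,4,5,6,7,8,9,10,11,12,13,14,15,16,17,18,19,20,21,22,23,24,25,26,27,28,29,30,31}
step 6: r3 <- -3                     {0,1,2,3,4,5,6,7,8,9,10,11,12,13,14,15,16,17,18,19,20,21,22,23,24,25,26,27,28,29,30,31}
step 7: r3 <- -3                     {0,1,2,3,4,5,6,7,8,9,10,11,12,13,14,15,16,17,18,19,20,21,22,23,24,25,26,27,28,29,30,31}

Answer: 8 steps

r0: 2,3,4,5,6,7,8,9,10,11,12,13,14,15,16,17,18,19,20,21,22,23,24,25,26,27,28,29,30,31,32,33
r3: -3,-3,-3,-3,-3,-3,-3,-3,-3,-3,-3,-3,-3,-3,-3,-3,-3,-3,-3,-3,-3,-3,-3,-3,-3,-3,-3,-3,-3,-3,-3,-3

steps = 8; useful = 224; efficiency = 224/256 = 7/8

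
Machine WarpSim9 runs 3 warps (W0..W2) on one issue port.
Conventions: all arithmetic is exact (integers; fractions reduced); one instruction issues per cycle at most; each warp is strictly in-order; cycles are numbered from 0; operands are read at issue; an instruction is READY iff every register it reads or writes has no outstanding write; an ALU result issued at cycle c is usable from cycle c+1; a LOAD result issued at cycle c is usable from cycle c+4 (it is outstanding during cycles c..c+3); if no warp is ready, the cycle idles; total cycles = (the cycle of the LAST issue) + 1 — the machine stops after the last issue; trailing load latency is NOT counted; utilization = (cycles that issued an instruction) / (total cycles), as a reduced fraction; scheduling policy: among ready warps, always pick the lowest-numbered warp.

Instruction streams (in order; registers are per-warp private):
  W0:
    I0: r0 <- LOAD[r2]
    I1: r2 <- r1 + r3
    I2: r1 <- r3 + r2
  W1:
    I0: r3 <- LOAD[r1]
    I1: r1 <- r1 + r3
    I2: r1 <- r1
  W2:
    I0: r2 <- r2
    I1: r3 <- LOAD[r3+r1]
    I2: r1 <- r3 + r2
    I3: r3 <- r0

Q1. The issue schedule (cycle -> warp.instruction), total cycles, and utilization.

cycle 0: W0.I0
cycle 1: W0.I1
cycle 2: W0.I2
cycle 3: W1.I0
cycle 4: W2.I0
cycle 5: W2.I1
cycle 6: idle
cycle 7: W1.I1
cycle 8: W1.I2
cycle 9: W2.I2
cycle 10: W2.I3

Answer: 11 cycles, utilization 10/11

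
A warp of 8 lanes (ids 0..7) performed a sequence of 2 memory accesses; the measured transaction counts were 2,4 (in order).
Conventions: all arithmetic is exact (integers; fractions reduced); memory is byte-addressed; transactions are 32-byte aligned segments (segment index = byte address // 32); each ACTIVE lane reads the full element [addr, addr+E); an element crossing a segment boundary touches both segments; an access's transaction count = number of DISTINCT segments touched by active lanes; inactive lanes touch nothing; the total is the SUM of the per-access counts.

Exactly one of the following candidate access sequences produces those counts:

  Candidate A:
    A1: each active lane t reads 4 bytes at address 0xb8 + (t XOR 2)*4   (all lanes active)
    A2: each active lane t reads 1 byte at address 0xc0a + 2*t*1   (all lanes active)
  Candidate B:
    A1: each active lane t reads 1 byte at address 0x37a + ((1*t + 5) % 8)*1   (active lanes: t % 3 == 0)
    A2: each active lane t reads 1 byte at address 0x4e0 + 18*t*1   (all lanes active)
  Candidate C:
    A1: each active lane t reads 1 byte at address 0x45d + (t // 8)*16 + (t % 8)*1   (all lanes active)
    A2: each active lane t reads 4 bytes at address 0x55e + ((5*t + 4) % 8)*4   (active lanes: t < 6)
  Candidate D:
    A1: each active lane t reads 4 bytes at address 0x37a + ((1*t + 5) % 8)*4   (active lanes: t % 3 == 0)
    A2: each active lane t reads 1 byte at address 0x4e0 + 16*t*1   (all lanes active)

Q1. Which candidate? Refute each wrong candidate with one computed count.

A: A2 gives 1 transaction, not 4
B: A1 gives 1 transaction, not 2
C: A2 gives 2 transactions, not 4
D: all counts match (2,4)

Answer: D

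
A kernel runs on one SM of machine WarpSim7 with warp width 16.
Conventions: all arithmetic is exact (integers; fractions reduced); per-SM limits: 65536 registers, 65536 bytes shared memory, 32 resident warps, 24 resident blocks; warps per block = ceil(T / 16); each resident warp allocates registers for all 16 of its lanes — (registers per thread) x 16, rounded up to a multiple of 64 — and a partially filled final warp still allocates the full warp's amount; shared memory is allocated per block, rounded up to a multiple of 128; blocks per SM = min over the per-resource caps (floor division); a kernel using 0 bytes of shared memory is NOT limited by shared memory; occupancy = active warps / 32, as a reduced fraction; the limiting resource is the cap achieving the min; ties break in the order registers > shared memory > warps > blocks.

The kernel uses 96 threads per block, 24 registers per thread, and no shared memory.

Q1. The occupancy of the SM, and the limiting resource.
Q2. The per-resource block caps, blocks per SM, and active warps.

Answer: occupancy 15/16, limited by warps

registers: 28 blocks
shared memory: no limit (kernel uses none)
warps: 5 blocks
blocks: 24 blocks

Answer: 5 blocks, 30 active warps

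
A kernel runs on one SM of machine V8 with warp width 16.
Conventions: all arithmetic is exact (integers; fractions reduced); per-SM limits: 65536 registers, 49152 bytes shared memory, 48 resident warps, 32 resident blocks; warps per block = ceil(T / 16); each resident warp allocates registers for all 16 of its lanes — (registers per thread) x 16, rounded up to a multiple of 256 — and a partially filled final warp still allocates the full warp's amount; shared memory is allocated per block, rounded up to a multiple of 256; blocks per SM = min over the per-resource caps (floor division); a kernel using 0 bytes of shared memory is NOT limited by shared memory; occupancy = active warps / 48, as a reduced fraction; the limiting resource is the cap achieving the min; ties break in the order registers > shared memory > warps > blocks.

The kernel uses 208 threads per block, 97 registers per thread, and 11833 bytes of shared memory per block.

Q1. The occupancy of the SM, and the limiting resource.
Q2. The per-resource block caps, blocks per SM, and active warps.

Answer: occupancy 13/24, limited by registers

registers: 2 blocks
shared memory: 4 blocks
warps: 3 blocks
blocks: 32 blocks

Answer: 2 blocks, 26 active warps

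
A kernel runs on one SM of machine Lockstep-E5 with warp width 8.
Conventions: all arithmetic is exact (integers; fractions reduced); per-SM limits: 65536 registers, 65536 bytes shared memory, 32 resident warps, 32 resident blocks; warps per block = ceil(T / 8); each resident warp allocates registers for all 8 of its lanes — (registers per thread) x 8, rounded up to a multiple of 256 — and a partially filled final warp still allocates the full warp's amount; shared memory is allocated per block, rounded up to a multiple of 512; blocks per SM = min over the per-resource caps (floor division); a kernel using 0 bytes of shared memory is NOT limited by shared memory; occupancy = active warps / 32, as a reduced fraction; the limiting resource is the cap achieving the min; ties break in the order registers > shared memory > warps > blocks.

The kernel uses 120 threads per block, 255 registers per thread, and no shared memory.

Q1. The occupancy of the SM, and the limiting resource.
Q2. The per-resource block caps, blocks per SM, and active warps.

Answer: occupancy 15/16, limited by registers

registers: 2 blocks
shared memory: no limit (kernel uses none)
warps: 2 blocks
blocks: 32 blocks

Answer: 2 blocks, 30 active warps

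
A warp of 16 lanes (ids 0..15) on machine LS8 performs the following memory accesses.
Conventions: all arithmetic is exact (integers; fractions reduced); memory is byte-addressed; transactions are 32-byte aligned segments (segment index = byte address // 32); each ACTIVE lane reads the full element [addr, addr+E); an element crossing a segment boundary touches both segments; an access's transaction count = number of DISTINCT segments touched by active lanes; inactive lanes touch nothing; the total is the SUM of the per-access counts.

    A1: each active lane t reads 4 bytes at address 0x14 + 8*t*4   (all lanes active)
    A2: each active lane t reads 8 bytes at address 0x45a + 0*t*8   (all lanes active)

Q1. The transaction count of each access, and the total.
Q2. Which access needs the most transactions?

A1: 16 transactions
A2: 2 transactions

Answer: 16,2; total 18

Answer: A1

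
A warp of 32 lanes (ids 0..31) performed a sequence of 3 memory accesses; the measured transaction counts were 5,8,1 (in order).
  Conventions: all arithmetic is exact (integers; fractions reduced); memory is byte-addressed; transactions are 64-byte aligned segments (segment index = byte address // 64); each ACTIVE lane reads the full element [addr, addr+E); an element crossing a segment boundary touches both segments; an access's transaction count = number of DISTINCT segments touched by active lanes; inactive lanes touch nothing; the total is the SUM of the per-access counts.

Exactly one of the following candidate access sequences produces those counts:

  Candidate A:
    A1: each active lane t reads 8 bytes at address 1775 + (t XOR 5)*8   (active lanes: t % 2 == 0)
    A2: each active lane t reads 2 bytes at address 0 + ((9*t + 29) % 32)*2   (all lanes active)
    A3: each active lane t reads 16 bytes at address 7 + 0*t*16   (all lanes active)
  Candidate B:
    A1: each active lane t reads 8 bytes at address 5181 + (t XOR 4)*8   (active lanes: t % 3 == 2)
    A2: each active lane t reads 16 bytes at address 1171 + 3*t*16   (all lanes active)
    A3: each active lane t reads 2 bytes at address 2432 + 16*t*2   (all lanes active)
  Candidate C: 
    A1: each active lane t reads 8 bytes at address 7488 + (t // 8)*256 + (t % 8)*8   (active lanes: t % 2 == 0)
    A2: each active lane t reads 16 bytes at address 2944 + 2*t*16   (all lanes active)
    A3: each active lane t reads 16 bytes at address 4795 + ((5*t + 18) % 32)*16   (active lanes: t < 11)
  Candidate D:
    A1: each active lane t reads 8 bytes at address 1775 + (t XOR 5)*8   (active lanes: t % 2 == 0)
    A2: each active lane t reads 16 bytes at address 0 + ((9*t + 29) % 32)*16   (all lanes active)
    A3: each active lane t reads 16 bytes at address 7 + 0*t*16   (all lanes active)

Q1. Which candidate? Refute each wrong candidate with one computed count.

A: A2 gives 1 transaction, not 8
B: A1 gives 4 transactions, not 5
C: A1 gives 4 transactions, not 5
D: all counts match (5,8,1)

Answer: D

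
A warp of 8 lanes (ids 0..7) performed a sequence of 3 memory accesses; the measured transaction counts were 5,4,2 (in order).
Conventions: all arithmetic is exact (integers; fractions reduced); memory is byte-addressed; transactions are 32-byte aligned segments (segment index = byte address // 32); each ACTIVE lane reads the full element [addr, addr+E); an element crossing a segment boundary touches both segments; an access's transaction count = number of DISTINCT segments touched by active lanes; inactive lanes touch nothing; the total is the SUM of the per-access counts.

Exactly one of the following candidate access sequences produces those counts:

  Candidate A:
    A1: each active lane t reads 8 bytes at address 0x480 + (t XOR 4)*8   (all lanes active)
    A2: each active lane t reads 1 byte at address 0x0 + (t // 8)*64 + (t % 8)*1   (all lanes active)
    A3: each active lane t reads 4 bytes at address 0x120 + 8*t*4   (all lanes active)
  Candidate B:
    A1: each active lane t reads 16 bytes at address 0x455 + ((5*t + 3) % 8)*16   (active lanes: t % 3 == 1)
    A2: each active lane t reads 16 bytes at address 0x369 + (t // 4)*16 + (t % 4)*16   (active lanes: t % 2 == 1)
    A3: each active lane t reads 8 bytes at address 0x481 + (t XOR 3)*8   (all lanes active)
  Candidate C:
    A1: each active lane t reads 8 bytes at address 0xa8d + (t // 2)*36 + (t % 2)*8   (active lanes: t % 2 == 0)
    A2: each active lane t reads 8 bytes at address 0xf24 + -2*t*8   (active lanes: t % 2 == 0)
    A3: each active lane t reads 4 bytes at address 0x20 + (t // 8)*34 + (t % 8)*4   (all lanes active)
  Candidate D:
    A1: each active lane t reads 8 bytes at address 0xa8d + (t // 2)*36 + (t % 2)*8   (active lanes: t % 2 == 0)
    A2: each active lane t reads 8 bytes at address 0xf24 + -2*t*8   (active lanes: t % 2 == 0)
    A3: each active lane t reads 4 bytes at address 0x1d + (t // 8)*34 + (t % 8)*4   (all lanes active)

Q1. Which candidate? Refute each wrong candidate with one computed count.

A: A1 gives 2 transactions, not 5
B: A1 gives 4 transactions, not 5
C: A3 gives 1 transaction, not 2
D: all counts match (5,4,2)

Answer: D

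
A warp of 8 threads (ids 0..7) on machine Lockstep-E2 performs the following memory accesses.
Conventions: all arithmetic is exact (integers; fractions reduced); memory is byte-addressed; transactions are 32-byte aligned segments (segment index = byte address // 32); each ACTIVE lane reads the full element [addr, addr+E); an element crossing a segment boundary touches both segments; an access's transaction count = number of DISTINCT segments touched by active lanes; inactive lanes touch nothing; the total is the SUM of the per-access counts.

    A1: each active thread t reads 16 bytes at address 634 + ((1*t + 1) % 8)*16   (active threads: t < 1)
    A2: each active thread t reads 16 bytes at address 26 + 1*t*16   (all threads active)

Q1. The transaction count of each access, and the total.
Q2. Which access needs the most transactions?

A1: 1 transaction
A2: 5 transactions

Answer: 1,5; total 6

Answer: A2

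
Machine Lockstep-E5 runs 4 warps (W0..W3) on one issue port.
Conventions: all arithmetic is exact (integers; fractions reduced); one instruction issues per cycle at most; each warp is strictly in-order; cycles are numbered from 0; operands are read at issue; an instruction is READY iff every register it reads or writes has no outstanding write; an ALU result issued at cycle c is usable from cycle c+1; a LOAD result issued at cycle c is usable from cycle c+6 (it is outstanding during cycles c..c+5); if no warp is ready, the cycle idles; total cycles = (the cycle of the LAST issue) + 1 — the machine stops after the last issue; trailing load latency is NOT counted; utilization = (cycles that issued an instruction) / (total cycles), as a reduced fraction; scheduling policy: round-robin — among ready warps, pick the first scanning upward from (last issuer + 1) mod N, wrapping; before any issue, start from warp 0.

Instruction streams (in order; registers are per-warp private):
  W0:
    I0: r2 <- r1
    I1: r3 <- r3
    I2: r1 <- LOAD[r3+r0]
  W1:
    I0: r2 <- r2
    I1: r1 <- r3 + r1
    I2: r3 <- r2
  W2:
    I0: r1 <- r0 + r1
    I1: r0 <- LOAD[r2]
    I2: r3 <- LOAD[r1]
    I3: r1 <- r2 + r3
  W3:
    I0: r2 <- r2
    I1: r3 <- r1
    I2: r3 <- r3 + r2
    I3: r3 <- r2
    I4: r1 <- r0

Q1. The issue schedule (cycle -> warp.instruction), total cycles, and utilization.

cycle 0: W0.I0
cycle 1: W1.I0
cycle 2: W2.I0
cycle 3: W3.I0
cycle 4: W0.I1
cycle 5: W1.I1
cycle 6: W2.I1
cycle 7: W3.I1
cycle 8: W0.I2
cycle 9: W1.I2
cycle 10: W2.I2
cycle 11: W3.I2
cycle 12: W3.I3
cycle 13: W3.I4
cycle 14: idle
cycle 15: idle
cycle 16: W2.I3

Answer: 17 cycles, utilization 15/17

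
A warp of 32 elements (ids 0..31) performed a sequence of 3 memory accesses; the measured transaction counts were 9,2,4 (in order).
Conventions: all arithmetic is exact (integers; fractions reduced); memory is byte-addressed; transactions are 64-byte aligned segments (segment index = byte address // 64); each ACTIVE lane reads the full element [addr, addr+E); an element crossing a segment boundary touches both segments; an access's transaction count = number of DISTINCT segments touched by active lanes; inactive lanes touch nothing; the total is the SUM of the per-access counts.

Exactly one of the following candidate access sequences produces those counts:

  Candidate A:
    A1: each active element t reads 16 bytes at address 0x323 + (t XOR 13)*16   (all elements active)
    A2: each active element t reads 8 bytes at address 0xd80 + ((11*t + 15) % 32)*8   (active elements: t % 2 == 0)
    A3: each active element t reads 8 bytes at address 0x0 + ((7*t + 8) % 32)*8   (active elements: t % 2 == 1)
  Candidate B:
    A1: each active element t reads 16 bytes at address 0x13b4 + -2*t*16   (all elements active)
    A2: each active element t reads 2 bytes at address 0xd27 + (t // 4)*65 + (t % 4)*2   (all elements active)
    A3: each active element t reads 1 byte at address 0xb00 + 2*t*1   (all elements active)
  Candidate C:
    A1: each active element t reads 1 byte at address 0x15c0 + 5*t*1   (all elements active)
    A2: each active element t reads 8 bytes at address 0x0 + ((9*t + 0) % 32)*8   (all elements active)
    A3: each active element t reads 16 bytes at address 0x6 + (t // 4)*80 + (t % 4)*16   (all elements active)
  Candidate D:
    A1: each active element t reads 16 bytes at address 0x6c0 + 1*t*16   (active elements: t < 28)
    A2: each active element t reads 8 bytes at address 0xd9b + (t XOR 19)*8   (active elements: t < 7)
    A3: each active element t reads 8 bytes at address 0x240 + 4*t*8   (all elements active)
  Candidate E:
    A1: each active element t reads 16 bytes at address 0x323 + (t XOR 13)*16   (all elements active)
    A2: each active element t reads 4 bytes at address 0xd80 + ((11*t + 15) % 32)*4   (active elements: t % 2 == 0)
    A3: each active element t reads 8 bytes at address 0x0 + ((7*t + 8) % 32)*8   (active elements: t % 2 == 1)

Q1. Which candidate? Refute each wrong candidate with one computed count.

A: A2 gives 4 transactions, not 2
B: A1 gives 17 transactions, not 9
C: A1 gives 3 transactions, not 9
D: A1 gives 7 transactions, not 9
E: all counts match (9,2,4)

Answer: E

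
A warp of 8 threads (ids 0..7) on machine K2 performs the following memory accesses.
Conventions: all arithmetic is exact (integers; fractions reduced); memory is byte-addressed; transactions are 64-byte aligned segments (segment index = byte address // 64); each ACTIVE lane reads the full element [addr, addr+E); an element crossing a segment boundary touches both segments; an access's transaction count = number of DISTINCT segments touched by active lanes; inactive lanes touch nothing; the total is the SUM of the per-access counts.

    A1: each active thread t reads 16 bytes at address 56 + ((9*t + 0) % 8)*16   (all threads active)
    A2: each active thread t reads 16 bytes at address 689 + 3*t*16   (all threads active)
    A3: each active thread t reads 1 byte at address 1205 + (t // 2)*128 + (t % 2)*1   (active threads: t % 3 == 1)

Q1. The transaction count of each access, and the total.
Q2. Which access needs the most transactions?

A1: 3 transactions
A2: 7 transactions
A3: 3 transactions

Answer: 3,7,3; total 13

Answer: A2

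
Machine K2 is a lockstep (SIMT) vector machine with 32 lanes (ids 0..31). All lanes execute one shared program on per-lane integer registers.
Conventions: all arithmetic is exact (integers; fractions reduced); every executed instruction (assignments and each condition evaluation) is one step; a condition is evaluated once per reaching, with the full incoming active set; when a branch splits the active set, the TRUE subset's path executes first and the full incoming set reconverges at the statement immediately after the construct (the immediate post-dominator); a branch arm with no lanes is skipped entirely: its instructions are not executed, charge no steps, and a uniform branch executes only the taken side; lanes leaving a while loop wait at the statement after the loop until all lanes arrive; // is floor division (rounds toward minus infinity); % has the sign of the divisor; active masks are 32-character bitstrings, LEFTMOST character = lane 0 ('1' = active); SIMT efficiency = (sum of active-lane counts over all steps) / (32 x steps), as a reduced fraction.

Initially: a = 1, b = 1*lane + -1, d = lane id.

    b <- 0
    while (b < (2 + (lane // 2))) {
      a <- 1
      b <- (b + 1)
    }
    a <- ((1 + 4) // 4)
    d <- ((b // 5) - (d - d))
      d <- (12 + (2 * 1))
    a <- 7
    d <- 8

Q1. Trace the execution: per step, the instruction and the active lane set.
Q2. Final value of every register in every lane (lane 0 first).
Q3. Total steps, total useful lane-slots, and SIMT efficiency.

step 0: b <- 0                       11111111111111111111111111111111
step 1: eval (b < (2 + (lane // 2))) 11111111111111111111111111111111
step 2: a <- 1                       11111111111111111111111111111111
step 3: b <- (b + 1)                 11111111111111111111111111111111
step 4: eval (b < (2 + (lane // 2))) 11111111111111111111111111111111
step 5: a <- 1                       11111111111111111111111111111111
step 6: b <- (b + 1)                 11111111111111111111111111111111
step 7: eval (b < (2 + (lane // 2))) 11111111111111111111111111111111
step 8: a <- 1                       00111111111111111111111111111111
step 9: b <- (b + 1)                 00111111111111111111111111111111
step 10: eval (b < (2 + (lane // 2))) 00111111111111111111111111111111
step 11: a <- 1                       00001111111111111111111111111111
step 12: b <- (b + 1)                 00001111111111111111111111111111
step 13: eval (b < (2 + (lane // 2))) 00001111111111111111111111111111
step 14: a <- 1                       00000011111111111111111111111111
step 15: b <- (b + 1)                 00000011111111111111111111111111
step 16: eval (b < (2 + (lane // 2))) 00000011111111111111111111111111
step 17: a <- 1                       00000000111111111111111111111111
step 18: b <- (b + 1)                 00000000111111111111111111111111
step 19: eval (b < (2 + (lane // 2))) 00000000111111111111111111111111
step 20: a <- 1                       00000000001111111111111111111111
step 21: b <- (b + 1)                 00000000001111111111111111111111
step 22: eval (b < (2 + (lane // 2))) 00000000001111111111111111111111
step 23: a <- 1                       00000000000011111111111111111111
step 24: b <- (b + 1)                 00000000000011111111111111111111
step 25: eval (b < (2 + (lane // 2))) 00000000000011111111111111111111
step 26: a <- 1                       00000000000000111111111111111111
step 27: b <- (b + 1)                 00000000000000111111111111111111
step 28: eval (b < (2 + (lane // 2))) 00000000000000111111111111111111
step 29: a <- 1                       00000000000000001111111111111111
step 30: b <- (b + 1)                 00000000000000001111111111111111
step 31: eval (b < (2 + (lane // 2))) 00000000000000001111111111111111
step 32: a <- 1                       00000000000000000011111111111111
step 33: b <- (b + 1)                 00000000000000000011111111111111
step 34: eval (b < (2 + (lane // 2))) 00000000000000000011111111111111
step 35: a <- 1                       00000000000000000000111111111111
step 36: b <- (b + 1)                 00000000000000000000111111111111
step 37: eval (b < (2 + (lane // 2))) 00000000000000000000111111111111
step 38: a <- 1                       00000000000000000000001111111111
step 39: b <- (b + 1)                 00000000000000000000001111111111
step 40: eval (b < (2 + (lane // 2))) 00000000000000000000001111111111
step 41: a <- 1                       00000000000000000000000011111111
step 42: b <- (b + 1)                 00000000000000000000000011111111
step 43: eval (b < (2 + (lane // 2))) 00000000000000000000000011111111
step 44: a <- 1                       00000000000000000000000000111111
step 45: b <- (b + 1)                 00000000000000000000000000111111
step 46: eval (b < (2 + (lane // 2))) 00000000000000000000000000111111
step 47: a <- 1                       00000000000000000000000000001111
step 48: b <- (b + 1)                 00000000000000000000000000001111
step 49: eval (b < (2 + (lane // 2))) 00000000000000000000000000001111
step 50: a <- 1                       00000000000000000000000000000011
step 51: b <- (b + 1)                 00000000000000000000000000000011
step 52: eval (b < (2 + (lane // 2))) 00000000000000000000000000000011
step 53: a <- ((1 + 4) // 4)          11111111111111111111111111111111
step 54: d <- ((b // 5) - (d - d))    11111111111111111111111111111111
step 55: d <- (12 + (2 * 1))          11111111111111111111111111111111
step 56: a <- 7                       11111111111111111111111111111111
step 57: d <- 8                       11111111111111111111111111111111

Answer: 58 steps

a: 7,7,7,7,7,7,7,7,7,7,7,7,7,7,7,7,7,7,7,7,7,7,7,7,7,7,7,7,7,7,7,7
b: 2,2,3,3,4,4,5,5,6,6,7,7,8,8,9,9,10,10,11,11,12,12,13,13,14,14,15,15,16,16,17,17
d: 8,8,8,8,8,8,8,8,8,8,8,8,8,8,8,8,8,8,8,8,8,8,8,8,8,8,8,8,8,8,8,8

steps = 58; useful = 1136; efficiency = 1136/1856 = 71/116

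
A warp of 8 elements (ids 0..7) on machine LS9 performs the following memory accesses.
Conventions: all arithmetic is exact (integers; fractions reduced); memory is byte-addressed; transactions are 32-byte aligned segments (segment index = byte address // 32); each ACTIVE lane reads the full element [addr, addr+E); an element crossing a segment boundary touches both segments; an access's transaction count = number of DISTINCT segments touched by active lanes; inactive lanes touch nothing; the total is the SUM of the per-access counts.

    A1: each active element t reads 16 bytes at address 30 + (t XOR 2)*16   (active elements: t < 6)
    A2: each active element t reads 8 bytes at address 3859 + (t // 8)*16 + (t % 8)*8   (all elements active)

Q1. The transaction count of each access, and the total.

A1: 5 transactions
A2: 3 transactions

Answer: 5,3; total 8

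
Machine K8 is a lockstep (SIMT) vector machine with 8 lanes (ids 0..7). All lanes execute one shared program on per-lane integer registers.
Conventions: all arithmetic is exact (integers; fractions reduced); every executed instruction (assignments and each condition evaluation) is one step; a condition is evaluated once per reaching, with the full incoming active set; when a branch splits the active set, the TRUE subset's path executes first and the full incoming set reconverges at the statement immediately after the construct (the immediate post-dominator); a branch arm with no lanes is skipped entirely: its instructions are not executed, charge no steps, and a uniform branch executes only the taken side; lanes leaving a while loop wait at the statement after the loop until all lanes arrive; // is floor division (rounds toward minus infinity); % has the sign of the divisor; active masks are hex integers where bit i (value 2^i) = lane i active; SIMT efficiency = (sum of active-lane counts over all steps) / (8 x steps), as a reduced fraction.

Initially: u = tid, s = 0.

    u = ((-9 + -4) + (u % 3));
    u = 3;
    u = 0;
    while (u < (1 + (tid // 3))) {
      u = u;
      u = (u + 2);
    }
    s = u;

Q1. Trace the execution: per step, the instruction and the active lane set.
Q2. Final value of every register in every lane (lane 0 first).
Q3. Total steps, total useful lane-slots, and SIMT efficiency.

step 0: u <- ((-9 + -4) + (u % 3))   0xff
step 1: u <- 3                       0xff
step 2: u <- 0                       0xff
step 3: eval (u < (1 + (tid // 3)))  0xff
step 4: u <- u                       0xff
step 5: u <- (u + 2)                 0xff
step 6: eval (u < (1 + (tid // 3)))  0xff
step 7: u <- u                       0xc0
step 8: u <- (u + 2)                 0xc0
step 9: eval (u < (1 + (tid // 3)))  0xc0
step 10: s <- u                       0xff

Answer: 11 steps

u: 2,2,2,2,2,2,4,4
s: 2,2,2,2,2,2,4,4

steps = 11; useful = 70; efficiency = 70/88 = 35/44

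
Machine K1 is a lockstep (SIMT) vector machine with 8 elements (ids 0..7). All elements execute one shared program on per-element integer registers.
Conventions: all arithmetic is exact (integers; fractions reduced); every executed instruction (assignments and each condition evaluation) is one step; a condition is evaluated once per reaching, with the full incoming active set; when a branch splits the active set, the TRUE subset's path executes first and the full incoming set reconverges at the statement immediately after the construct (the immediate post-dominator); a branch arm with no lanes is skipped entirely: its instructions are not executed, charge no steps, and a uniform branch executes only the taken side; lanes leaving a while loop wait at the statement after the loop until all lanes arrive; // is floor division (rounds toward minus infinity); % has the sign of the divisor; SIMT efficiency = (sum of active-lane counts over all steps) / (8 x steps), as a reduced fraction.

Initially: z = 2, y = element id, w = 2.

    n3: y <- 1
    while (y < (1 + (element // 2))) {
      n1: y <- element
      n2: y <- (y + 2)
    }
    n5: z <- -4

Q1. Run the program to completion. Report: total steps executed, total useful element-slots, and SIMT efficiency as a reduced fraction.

Answer: 6 steps, 42 useful, 7/8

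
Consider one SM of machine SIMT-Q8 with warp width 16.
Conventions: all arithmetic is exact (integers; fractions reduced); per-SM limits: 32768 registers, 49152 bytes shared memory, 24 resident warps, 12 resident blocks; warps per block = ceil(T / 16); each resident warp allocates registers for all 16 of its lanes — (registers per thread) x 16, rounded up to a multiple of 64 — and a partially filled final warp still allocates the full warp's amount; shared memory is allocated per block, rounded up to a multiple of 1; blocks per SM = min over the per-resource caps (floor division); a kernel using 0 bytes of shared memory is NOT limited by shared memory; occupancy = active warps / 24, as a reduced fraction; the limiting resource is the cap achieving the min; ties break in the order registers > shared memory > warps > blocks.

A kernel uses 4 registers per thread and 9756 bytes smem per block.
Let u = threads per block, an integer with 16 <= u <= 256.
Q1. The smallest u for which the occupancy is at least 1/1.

Answer: u = 81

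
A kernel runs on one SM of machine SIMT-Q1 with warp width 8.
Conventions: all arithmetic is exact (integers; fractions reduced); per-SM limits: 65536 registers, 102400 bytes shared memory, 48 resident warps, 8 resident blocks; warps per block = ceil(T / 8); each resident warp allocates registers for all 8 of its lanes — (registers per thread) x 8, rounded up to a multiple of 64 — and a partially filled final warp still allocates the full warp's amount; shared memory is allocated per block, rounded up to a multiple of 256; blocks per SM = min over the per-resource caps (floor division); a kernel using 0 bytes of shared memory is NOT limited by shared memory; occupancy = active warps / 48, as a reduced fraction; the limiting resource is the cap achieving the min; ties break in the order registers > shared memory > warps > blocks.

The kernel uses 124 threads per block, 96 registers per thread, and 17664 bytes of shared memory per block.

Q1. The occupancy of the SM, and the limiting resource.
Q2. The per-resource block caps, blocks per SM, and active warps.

Answer: occupancy 1, limited by warps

registers: 5 blocks
shared memory: 5 blocks
warps: 3 blocks
blocks: 8 blocks

Answer: 3 blocks, 48 active warps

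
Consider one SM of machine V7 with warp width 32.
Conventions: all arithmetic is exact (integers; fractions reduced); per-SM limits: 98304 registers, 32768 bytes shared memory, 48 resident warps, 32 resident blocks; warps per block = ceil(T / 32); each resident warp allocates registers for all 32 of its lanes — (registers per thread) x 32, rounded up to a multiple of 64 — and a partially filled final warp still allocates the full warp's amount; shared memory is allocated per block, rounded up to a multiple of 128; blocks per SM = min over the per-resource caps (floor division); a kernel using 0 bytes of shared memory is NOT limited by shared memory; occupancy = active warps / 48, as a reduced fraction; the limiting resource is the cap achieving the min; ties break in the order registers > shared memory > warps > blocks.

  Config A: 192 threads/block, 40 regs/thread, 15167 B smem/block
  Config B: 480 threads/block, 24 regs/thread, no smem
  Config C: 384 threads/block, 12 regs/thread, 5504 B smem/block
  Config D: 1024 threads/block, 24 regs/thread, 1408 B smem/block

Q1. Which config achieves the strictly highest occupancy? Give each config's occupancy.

occupancies: A 1/4, B 15/16, C 1, D 2/3

Answer: C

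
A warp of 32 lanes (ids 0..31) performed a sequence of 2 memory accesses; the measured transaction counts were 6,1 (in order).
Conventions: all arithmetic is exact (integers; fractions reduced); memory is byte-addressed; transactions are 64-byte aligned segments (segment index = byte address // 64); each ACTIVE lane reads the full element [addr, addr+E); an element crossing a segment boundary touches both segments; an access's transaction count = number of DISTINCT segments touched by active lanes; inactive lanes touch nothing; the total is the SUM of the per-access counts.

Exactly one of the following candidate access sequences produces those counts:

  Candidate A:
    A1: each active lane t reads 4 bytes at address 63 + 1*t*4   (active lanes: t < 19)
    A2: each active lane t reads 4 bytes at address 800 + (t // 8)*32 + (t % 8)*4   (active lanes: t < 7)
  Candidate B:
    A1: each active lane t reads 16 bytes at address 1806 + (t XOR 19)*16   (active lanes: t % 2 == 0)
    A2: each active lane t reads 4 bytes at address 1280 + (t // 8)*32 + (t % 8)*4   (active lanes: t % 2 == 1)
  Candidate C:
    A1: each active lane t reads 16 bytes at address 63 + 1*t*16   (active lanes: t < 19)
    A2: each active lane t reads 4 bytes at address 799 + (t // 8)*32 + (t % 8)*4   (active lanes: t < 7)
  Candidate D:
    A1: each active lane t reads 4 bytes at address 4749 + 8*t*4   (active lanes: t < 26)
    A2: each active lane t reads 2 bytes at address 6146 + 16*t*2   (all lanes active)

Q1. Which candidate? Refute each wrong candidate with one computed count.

A: A1 gives 3 transactions, not 6
B: A1 gives 9 transactions, not 6
D: A1 gives 13 transactions, not 6
C: all counts match (6,1)

Answer: C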